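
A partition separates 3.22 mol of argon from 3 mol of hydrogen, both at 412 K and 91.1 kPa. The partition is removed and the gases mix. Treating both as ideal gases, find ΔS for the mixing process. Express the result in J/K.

Mole fractions: x_A = 3.22/6.22 = 0.518, x_B = 0.482.
ΔS_mix = −R(n_A ln x_A + n_B ln x_B) = −8.314 × (3.22 ln 0.518 + 3 ln 0.482) = 35.8 J/K.

ΔS_mix = 35.8 J/K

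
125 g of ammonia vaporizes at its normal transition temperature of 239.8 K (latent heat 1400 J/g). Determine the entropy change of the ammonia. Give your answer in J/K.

ΔS = 730 J/K

Heat absorbed by the substance: Q = mL = 125 × 1400 = 175000 J.
At constant T, ΔS = Q_rev/T = 175000 / 239.8 = 730 J/K.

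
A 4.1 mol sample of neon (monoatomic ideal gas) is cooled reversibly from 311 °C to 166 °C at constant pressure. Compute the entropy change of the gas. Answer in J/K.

ΔS = -24.3 J/K

In kelvin: T₁ = 584.15 K, T₂ = 439.15 K. At constant pressure, ΔS = nC_p ln(T₂/T₁) with C_p = 5R/2 = 20.79 J mol⁻¹ K⁻¹.
ΔS = 4.1 × 20.79 × ln(439.15/584.15) = -24.3 J/K.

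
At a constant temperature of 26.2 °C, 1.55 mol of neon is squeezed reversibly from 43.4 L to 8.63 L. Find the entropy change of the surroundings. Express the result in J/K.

For an isothermal ideal gas ΔS_gas = nR ln(V₂/V₁) = 1.55 × 8.314 × ln(8.63/43.4) = -20.8 J/K.
The process is reversible, so ΔS_surr = −ΔS_gas = 20.8 J/K and ΔS_universe = 0.

ΔS_surr = 20.8 J/K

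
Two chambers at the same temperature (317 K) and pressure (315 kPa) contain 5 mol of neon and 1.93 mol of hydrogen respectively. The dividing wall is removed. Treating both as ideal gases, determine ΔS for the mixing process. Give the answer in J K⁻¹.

Mole fractions: x_A = 5/6.93 = 0.722, x_B = 0.278.
ΔS_mix = −R(n_A ln x_A + n_B ln x_B) = −8.314 × (5 ln 0.722 + 1.93 ln 0.278) = 34.1 J/K.

ΔS_mix = 34.1 J/K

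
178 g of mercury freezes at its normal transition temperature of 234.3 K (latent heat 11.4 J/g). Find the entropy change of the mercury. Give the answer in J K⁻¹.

ΔS = -8.66 J/K

Heat released by the substance: Q = −mL = −178 × 11.4 = −2029.2 J.
At constant T, ΔS = Q_rev/T = −2029.2 / 234.3 = -8.66 J/K.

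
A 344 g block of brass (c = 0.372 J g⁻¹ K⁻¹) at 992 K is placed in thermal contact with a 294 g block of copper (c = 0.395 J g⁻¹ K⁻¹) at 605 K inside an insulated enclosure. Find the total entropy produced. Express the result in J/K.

ΔS_total = 7.31 J/K

Energy balance: T_f = (m₁c₁T₁ + m₂c₂T₂)/(m₁c₁ + m₂c₂) = 807.88 K.
ΔS₁ = m₁c₁ ln(T_f/T₁) = 127.968 × ln(807.88/992) = -26.27 J/K.
ΔS₂ = m₂c₂ ln(T_f/T₂) = 116.13 × ln(807.88/605) = 33.58 J/K.
ΔS_total = -26.27 + 33.58 = 7.31 J/K.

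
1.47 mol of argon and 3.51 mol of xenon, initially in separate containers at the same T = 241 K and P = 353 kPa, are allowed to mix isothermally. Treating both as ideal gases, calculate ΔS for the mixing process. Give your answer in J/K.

Mole fractions: x_A = 1.47/4.98 = 0.295, x_B = 0.705.
ΔS_mix = −R(n_A ln x_A + n_B ln x_B) = −8.314 × (1.47 ln 0.295 + 3.51 ln 0.705) = 25.1 J/K.

ΔS_mix = 25.1 J/K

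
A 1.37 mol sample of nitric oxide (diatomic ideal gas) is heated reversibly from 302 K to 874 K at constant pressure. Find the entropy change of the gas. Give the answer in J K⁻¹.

ΔS = 42.4 J/K

At constant pressure, ΔS = nC_p ln(T₂/T₁) with C_p = 7R/2 = 29.1 J mol⁻¹ K⁻¹.
ΔS = 1.37 × 29.1 × ln(874/302) = 42.4 J/K.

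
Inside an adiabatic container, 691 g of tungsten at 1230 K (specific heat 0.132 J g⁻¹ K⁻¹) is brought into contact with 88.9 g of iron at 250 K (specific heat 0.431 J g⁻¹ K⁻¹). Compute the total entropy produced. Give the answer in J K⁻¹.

ΔS_total = 26.2 J/K

Energy balance: T_f = (m₁c₁T₁ + m₂c₂T₂)/(m₁c₁ + m₂c₂) = 940.1 K.
ΔS₁ = m₁c₁ ln(T_f/T₁) = 91.212 × ln(940.1/1230) = -24.52 J/K.
ΔS₂ = m₂c₂ ln(T_f/T₂) = 38.3159 × ln(940.1/250) = 50.75 J/K.
ΔS_total = -24.52 + 50.75 = 26.2 J/K.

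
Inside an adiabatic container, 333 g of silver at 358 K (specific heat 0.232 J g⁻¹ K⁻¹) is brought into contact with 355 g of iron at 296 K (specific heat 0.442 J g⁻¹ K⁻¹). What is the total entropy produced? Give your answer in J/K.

Energy balance: T_f = (m₁c₁T₁ + m₂c₂T₂)/(m₁c₁ + m₂c₂) = 316.46 K.
ΔS₁ = m₁c₁ ln(T_f/T₁) = 77.256 × ln(316.46/358) = -9.5297 J/K.
ΔS₂ = m₂c₂ ln(T_f/T₂) = 156.91 × ln(316.46/296) = 10.485 J/K.
ΔS_total = -9.5297 + 10.485 = 0.955 J/K.

ΔS_total = 0.955 J/K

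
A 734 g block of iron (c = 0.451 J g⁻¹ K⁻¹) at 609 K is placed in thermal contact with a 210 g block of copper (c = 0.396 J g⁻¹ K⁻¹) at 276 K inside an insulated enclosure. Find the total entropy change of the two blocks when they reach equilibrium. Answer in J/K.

Energy balance: T_f = (m₁c₁T₁ + m₂c₂T₂)/(m₁c₁ + m₂c₂) = 542.14 K.
ΔS₁ = m₁c₁ ln(T_f/T₁) = 331.034 × ln(542.14/609) = -38.5 J/K.
ΔS₂ = m₂c₂ ln(T_f/T₂) = 83.16 × ln(542.14/276) = 56.14 J/K.
ΔS_total = -38.5 + 56.14 = 17.6 J/K.

ΔS_total = 17.6 J/K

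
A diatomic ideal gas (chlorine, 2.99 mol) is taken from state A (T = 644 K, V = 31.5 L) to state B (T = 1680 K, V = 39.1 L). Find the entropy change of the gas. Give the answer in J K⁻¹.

Entropy is a state function: ΔS = nC_V ln(T₂/T₁) + nR ln(V₂/V₁), with C_V = 5R/2 = 20.79 J mol⁻¹ K⁻¹ for a diatomic ideal gas.
ΔS = 2.99 × [20.79 × ln(1680/644) + 8.314 × ln(39.1/31.5)] = 65 J/K.

ΔS = 65 J/K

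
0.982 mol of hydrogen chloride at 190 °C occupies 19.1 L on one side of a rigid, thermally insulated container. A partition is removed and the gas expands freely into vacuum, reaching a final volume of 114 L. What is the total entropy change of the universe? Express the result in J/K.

ΔS_universe = 14.6 J/K

No heat is exchanged and no work is done, so the ideal-gas temperature stays constant.
Entropy is a state function; using a reversible isothermal path, ΔS_gas = nR ln(V₂/V₁) = 0.982 × 8.314 × ln(114/19.1) = 14.6 J/K.
The insulated surroundings exchange no heat, so ΔS_surr = 0 and ΔS_universe = ΔS_gas.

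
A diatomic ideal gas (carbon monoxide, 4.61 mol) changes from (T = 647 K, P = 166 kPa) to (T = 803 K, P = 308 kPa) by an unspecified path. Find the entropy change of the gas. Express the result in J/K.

ΔS = nC_p ln(T₂/T₁) − nR ln(P₂/P₁), with C_p = 7R/2 = 29.1 J mol⁻¹ K⁻¹ for a diatomic ideal gas.
ΔS = 4.61 × [29.1 × ln(803/647) − 8.314 × ln(308/166)] = 5.29 J/K.

ΔS = 5.29 J/K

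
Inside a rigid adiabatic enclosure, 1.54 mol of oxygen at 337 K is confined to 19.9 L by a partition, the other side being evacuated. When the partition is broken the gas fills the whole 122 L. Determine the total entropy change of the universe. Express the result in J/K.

ΔS_universe = 23.2 J/K

For an ideal gas in free expansion Q = 0 and W = 0, so T is unchanged.
Entropy is a state function; using a reversible isothermal path, ΔS_gas = nR ln(V₂/V₁) = 1.54 × 8.314 × ln(122/19.9) = 23.2 J/K.
The insulated surroundings exchange no heat, so ΔS_surr = 0 and ΔS_universe = ΔS_gas.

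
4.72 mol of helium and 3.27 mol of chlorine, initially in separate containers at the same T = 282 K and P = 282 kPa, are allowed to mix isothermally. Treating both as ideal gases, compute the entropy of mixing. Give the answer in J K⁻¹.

ΔS_mix = 44.9 J/K

Mole fractions: x_A = 4.72/7.99 = 0.591, x_B = 0.409.
ΔS_mix = −R(n_A ln x_A + n_B ln x_B) = −8.314 × (4.72 ln 0.591 + 3.27 ln 0.409) = 44.9 J/K.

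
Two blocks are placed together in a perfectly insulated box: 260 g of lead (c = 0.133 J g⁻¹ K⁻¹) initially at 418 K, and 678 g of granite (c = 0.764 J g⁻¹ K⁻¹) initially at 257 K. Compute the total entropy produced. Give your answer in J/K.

Energy balance: T_f = (m₁c₁T₁ + m₂c₂T₂)/(m₁c₁ + m₂c₂) = 267.08 K.
ΔS₁ = m₁c₁ ln(T_f/T₁) = 34.58 × ln(267.08/418) = -15.49 J/K.
ΔS₂ = m₂c₂ ln(T_f/T₂) = 517.992 × ln(267.08/257) = 19.92 J/K.
ΔS_total = -15.49 + 19.92 = 4.43 J/K.

ΔS_total = 4.43 J/K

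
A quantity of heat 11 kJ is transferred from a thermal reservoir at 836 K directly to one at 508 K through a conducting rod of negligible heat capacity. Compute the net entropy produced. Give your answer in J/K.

ΔS_total = 8.5 J/K

ΔS_hot = −Q/T_H = −11000/836 = -13.158 J/K and ΔS_cold = +Q/T_C = 11000/508 = 21.654 J/K.
ΔS_total = -13.158 + 21.654 = 8.5 J/K, positive as the second law requires.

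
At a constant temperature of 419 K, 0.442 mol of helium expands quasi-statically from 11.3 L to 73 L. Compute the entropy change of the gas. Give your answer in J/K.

For an isothermal ideal gas ΔS_gas = nR ln(V₂/V₁) = 0.442 × 8.314 × ln(73/11.3) = 6.86 J/K.

ΔS_gas = 6.86 J/K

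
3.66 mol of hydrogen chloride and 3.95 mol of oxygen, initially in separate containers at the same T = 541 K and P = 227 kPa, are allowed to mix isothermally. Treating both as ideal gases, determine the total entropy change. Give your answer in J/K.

ΔS_mix = 43.8 J/K

Mole fractions: x_A = 3.66/7.61 = 0.481, x_B = 0.519.
ΔS_mix = −R(n_A ln x_A + n_B ln x_B) = −8.314 × (3.66 ln 0.481 + 3.95 ln 0.519) = 43.8 J/K.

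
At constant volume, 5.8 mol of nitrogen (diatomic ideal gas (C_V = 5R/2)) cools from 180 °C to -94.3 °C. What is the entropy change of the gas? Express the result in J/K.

In kelvin: T₁ = 453.15 K, T₂ = 178.85 K. At constant volume, ΔS = nC_V ln(T₂/T₁) with C_V = 5R/2 = 20.79 J mol⁻¹ K⁻¹.
ΔS = 5.8 × 20.79 × ln(178.85/453.15) = -112 J/K.

ΔS = -112 J/K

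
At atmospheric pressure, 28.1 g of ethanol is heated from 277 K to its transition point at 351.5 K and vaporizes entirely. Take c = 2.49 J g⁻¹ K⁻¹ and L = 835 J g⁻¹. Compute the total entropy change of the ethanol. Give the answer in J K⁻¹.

ΔS = 83.4 J/K

Warming step: ΔS₁ = m c ln(T_tr/T_i) = 28.1 × 2.49 × ln(351.5/277) = 16.67 J/K.
Phase change: ΔS₂ = +mL/T_tr = 28.1 × 835 / 351.5 = 66.75 J/K.
ΔS_total = (16.67) + (66.75) = 83.4 J/K.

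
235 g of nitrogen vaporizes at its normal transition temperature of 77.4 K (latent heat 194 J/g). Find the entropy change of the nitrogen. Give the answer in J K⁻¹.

Heat absorbed by the substance: Q = mL = 235 × 194 = 45590 J.
At constant T, ΔS = Q_rev/T = 45590 / 77.4 = 589 J/K.

ΔS = 589 J/K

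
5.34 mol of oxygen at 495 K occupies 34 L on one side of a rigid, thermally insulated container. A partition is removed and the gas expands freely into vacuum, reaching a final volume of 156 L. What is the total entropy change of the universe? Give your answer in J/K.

No heat is exchanged and no work is done, so the ideal-gas temperature stays constant.
Entropy is a state function; using a reversible isothermal path, ΔS_gas = nR ln(V₂/V₁) = 5.34 × 8.314 × ln(156/34) = 67.6 J/K.
The insulated surroundings exchange no heat, so ΔS_surr = 0 and ΔS_universe = ΔS_gas.

ΔS_universe = 67.6 J/K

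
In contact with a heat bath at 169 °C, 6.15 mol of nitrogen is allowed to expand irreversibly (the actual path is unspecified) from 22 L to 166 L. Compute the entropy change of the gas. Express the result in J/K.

Entropy is a state function, so ΔS_gas depends only on the end states.
For an isothermal ideal gas ΔS_gas = nR ln(V₂/V₁) = 6.15 × 8.314 × ln(166/22) = 103 J/K.

ΔS_gas = 103 J/K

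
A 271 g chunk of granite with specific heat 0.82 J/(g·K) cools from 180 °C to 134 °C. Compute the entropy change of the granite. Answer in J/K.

ΔS = -23.8 J/K

In kelvin: T₁ = 453.15 K, T₂ = 407.15 K. ΔS = ∫dQ_rev/T = m c ln(T₂/T₁) = 271 × 0.82 × ln(407.15/453.15) = -23.8 J/K.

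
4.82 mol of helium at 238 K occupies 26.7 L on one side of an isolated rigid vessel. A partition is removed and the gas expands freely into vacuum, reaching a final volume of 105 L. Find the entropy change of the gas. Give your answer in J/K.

No heat is exchanged and no work is done, so the ideal-gas temperature stays constant.
Entropy is a state function; using a reversible isothermal path, ΔS_gas = nR ln(V₂/V₁) = 4.82 × 8.314 × ln(105/26.7) = 54.9 J/K.

ΔS_gas = 54.9 J/K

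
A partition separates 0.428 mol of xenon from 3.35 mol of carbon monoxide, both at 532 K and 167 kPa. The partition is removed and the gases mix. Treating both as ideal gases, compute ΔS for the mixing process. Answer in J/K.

Mole fractions: x_A = 0.428/3.78 = 0.113, x_B = 0.887.
ΔS_mix = −R(n_A ln x_A + n_B ln x_B) = −8.314 × (0.428 ln 0.113 + 3.35 ln 0.887) = 11.1 J/K.

ΔS_mix = 11.1 J/K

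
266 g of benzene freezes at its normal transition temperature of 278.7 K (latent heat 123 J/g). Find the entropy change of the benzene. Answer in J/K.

Heat released by the substance: Q = −mL = −266 × 123 = −32718 J.
At constant T, ΔS = Q_rev/T = −32718 / 278.7 = -117 J/K.

ΔS = -117 J/K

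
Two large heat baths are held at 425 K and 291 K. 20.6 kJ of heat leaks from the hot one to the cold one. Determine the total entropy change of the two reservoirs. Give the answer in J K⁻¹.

ΔS_hot = −Q/T_H = −20600/425 = -48.47 J/K and ΔS_cold = +Q/T_C = 20600/291 = 70.79 J/K.
ΔS_total = -48.47 + 70.79 = 22.3 J/K, positive as the second law requires.

ΔS_total = 22.3 J/K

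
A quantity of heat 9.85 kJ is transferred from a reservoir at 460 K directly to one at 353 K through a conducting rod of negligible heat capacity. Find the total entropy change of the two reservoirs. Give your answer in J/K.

ΔS_total = 6.49 J/K

ΔS_hot = −Q/T_H = −9850/460 = -21.41 J/K and ΔS_cold = +Q/T_C = 9850/353 = 27.9 J/K.
ΔS_total = -21.41 + 27.9 = 6.49 J/K, positive as the second law requires.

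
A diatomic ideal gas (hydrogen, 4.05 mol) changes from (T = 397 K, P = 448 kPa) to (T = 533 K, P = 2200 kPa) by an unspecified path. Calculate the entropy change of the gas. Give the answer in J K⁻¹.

ΔS = nC_p ln(T₂/T₁) − nR ln(P₂/P₁), with C_p = 7R/2 = 29.1 J mol⁻¹ K⁻¹ for a diatomic ideal gas.
ΔS = 4.05 × [29.1 × ln(533/397) − 8.314 × ln(2200/448)] = -18.9 J/K.

ΔS = -18.9 J/K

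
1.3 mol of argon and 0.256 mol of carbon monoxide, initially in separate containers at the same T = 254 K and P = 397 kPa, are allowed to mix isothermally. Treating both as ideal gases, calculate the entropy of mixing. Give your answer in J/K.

Mole fractions: x_A = 1.3/1.56 = 0.835, x_B = 0.165.
ΔS_mix = −R(n_A ln x_A + n_B ln x_B) = −8.314 × (1.3 ln 0.835 + 0.256 ln 0.165) = 5.78 J/K.

ΔS_mix = 5.78 J/K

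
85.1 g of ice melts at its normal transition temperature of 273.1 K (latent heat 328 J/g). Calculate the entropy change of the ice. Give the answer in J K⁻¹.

ΔS = 102 J/K

Heat absorbed by the substance: Q = mL = 85.1 × 328 = 27912.8 J.
At constant T, ΔS = Q_rev/T = 27912.8 / 273.1 = 102 J/K.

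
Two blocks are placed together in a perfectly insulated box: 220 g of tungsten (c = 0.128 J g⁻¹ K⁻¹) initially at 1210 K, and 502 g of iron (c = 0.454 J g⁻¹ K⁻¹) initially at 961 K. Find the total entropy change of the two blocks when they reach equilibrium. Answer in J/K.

Energy balance: T_f = (m₁c₁T₁ + m₂c₂T₂)/(m₁c₁ + m₂c₂) = 988.38 K.
ΔS₁ = m₁c₁ ln(T_f/T₁) = 28.16 × ln(988.38/1210) = -5.697 J/K.
ΔS₂ = m₂c₂ ln(T_f/T₂) = 227.908 × ln(988.38/961) = 6.403 J/K.
ΔS_total = -5.697 + 6.403 = 0.706 J/K.

ΔS_total = 0.706 J/K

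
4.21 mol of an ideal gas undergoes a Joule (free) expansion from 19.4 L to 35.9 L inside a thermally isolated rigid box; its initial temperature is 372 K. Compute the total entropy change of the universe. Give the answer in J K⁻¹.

For an ideal gas in free expansion Q = 0 and W = 0, so T is unchanged.
Entropy is a state function; using a reversible isothermal path, ΔS_gas = nR ln(V₂/V₁) = 4.21 × 8.314 × ln(35.9/19.4) = 21.5 J/K.
The insulated surroundings exchange no heat, so ΔS_surr = 0 and ΔS_universe = ΔS_gas.

ΔS_universe = 21.5 J/K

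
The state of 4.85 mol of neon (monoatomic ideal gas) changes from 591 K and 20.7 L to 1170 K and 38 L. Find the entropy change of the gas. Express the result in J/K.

Entropy is a state function: ΔS = nC_V ln(T₂/T₁) + nR ln(V₂/V₁), with C_V = 3R/2 = 12.47 J mol⁻¹ K⁻¹ for a monoatomic ideal gas.
ΔS = 4.85 × [12.47 × ln(1170/591) + 8.314 × ln(38/20.7)] = 65.8 J/K.

ΔS = 65.8 J/K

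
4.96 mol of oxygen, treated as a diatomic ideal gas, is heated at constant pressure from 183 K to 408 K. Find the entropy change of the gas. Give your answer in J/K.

At constant pressure, ΔS = nC_p ln(T₂/T₁) with C_p = 7R/2 = 29.1 J mol⁻¹ K⁻¹.
ΔS = 4.96 × 29.1 × ln(408/183) = 116 J/K.

ΔS = 116 J/K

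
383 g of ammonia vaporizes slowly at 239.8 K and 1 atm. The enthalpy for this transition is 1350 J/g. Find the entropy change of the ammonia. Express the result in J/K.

ΔS = 2160 J/K

Heat absorbed by the substance: Q = mL = 383 × 1350 = 517050 J.
At constant T, ΔS = Q_rev/T = 517050 / 239.8 = 2160 J/K.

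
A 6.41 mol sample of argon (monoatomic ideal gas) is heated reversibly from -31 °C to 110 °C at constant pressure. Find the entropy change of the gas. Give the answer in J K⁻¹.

ΔS = 61.1 J/K

In kelvin: T₁ = 242.15 K, T₂ = 383.15 K. At constant pressure, ΔS = nC_p ln(T₂/T₁) with C_p = 5R/2 = 20.79 J mol⁻¹ K⁻¹.
ΔS = 6.41 × 20.79 × ln(383.15/242.15) = 61.1 J/K.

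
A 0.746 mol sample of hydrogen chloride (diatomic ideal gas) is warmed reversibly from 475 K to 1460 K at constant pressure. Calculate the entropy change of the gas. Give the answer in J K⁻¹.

ΔS = 24.4 J/K

At constant pressure, ΔS = nC_p ln(T₂/T₁) with C_p = 7R/2 = 29.1 J mol⁻¹ K⁻¹.
ΔS = 0.746 × 29.1 × ln(1460/475) = 24.4 J/K.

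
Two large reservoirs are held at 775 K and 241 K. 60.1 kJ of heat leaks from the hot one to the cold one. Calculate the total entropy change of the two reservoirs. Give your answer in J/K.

ΔS_hot = −Q/T_H = −60100/775 = -77.55 J/K and ΔS_cold = +Q/T_C = 60100/241 = 249.4 J/K.
ΔS_total = -77.55 + 249.4 = 172 J/K, positive as the second law requires.

ΔS_total = 172 J/K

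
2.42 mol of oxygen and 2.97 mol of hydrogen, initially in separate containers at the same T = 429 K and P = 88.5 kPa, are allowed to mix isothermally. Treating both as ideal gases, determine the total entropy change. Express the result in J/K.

ΔS_mix = 30.8 J/K

Mole fractions: x_A = 2.42/5.39 = 0.449, x_B = 0.551.
ΔS_mix = −R(n_A ln x_A + n_B ln x_B) = −8.314 × (2.42 ln 0.449 + 2.97 ln 0.551) = 30.8 J/K.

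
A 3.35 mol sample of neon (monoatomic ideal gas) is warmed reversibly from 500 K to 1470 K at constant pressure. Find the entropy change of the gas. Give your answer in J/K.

At constant pressure, ΔS = nC_p ln(T₂/T₁) with C_p = 5R/2 = 20.79 J mol⁻¹ K⁻¹.
ΔS = 3.35 × 20.79 × ln(1470/500) = 75.1 J/K.

ΔS = 75.1 J/K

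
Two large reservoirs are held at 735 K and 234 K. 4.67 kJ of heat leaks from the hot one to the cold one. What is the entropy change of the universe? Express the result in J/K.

ΔS_total = 13.6 J/K

ΔS_hot = −Q/T_H = −4670/735 = -6.354 J/K and ΔS_cold = +Q/T_C = 4670/234 = 19.96 J/K.
ΔS_total = -6.354 + 19.96 = 13.6 J/K, positive as the second law requires.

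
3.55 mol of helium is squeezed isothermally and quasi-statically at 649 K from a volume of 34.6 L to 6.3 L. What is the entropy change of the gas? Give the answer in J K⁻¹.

For an isothermal ideal gas ΔS_gas = nR ln(V₂/V₁) = 3.55 × 8.314 × ln(6.3/34.6) = -50.3 J/K.

ΔS_gas = -50.3 J/K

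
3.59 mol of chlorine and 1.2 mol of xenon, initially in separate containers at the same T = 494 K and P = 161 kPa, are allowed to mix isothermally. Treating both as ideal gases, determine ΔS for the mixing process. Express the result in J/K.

Mole fractions: x_A = 3.59/4.79 = 0.749, x_B = 0.251.
ΔS_mix = −R(n_A ln x_A + n_B ln x_B) = −8.314 × (3.59 ln 0.749 + 1.2 ln 0.251) = 22.4 J/K.

ΔS_mix = 22.4 J/K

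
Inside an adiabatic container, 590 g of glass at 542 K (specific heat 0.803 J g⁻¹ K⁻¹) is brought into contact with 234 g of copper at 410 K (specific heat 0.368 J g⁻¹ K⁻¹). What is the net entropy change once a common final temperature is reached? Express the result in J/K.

Energy balance: T_f = (m₁c₁T₁ + m₂c₂T₂)/(m₁c₁ + m₂c₂) = 521.7 K.
ΔS₁ = m₁c₁ ln(T_f/T₁) = 473.77 × ln(521.7/542) = -18.09 J/K.
ΔS₂ = m₂c₂ ln(T_f/T₂) = 86.112 × ln(521.7/410) = 20.75 J/K.
ΔS_total = -18.09 + 20.75 = 2.66 J/K.

ΔS_total = 2.66 J/K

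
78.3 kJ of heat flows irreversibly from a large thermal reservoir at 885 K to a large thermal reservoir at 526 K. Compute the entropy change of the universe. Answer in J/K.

ΔS_total = 60.4 J/K

ΔS_hot = −Q/T_H = −78300/885 = -88.47 J/K and ΔS_cold = +Q/T_C = 78300/526 = 148.9 J/K.
ΔS_total = -88.47 + 148.9 = 60.4 J/K, positive as the second law requires.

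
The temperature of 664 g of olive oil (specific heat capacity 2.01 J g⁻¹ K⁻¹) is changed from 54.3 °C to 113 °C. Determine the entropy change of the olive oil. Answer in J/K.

ΔS = 220 J/K

In kelvin: T₁ = 327.45 K, T₂ = 386.15 K. ΔS = ∫dQ_rev/T = m c ln(T₂/T₁) = 664 × 2.01 × ln(386.15/327.45) = 220 J/K.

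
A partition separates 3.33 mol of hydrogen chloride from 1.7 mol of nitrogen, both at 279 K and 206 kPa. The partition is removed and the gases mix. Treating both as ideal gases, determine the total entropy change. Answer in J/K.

Mole fractions: x_A = 3.33/5.03 = 0.662, x_B = 0.338.
ΔS_mix = −R(n_A ln x_A + n_B ln x_B) = −8.314 × (3.33 ln 0.662 + 1.7 ln 0.338) = 26.8 J/K.

ΔS_mix = 26.8 J/K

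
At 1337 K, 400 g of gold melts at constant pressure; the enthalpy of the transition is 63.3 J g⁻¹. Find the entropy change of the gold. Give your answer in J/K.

ΔS = 18.9 J/K

Heat absorbed by the substance: Q = mL = 400 × 63.3 = 25320 J.
At constant T, ΔS = Q_rev/T = 25320 / 1337 = 18.9 J/K.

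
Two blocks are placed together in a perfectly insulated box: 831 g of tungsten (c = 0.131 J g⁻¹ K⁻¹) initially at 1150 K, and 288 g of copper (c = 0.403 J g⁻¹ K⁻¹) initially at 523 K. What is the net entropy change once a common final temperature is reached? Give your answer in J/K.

ΔS_total = 17.1 J/K

Energy balance: T_f = (m₁c₁T₁ + m₂c₂T₂)/(m₁c₁ + m₂c₂) = 826.46 K.
ΔS₁ = m₁c₁ ln(T_f/T₁) = 108.861 × ln(826.46/1150) = -35.96 J/K.
ΔS₂ = m₂c₂ ln(T_f/T₂) = 116.064 × ln(826.46/523) = 53.11 J/K.
ΔS_total = -35.96 + 53.11 = 17.1 J/K.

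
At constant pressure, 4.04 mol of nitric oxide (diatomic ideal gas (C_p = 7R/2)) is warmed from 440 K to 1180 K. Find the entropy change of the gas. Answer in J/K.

ΔS = 116 J/K

At constant pressure, ΔS = nC_p ln(T₂/T₁) with C_p = 7R/2 = 29.1 J mol⁻¹ K⁻¹.
ΔS = 4.04 × 29.1 × ln(1180/440) = 116 J/K.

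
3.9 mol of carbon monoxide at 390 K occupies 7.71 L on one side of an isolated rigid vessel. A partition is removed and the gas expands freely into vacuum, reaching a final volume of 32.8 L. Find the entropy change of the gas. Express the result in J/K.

For an ideal gas in free expansion Q = 0 and W = 0, so T is unchanged.
Entropy is a state function; using a reversible isothermal path, ΔS_gas = nR ln(V₂/V₁) = 3.9 × 8.314 × ln(32.8/7.71) = 46.9 J/K.

ΔS_gas = 46.9 J/K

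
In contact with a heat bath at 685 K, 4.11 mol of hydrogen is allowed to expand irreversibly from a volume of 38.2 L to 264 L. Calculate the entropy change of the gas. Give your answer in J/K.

Entropy is a state function, so ΔS_gas depends only on the end states.
For an isothermal ideal gas ΔS_gas = nR ln(V₂/V₁) = 4.11 × 8.314 × ln(264/38.2) = 66.1 J/K.

ΔS_gas = 66.1 J/K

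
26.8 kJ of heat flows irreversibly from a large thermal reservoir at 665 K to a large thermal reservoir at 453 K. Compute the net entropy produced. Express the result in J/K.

ΔS_hot = −Q/T_H = −26800/665 = -40.3 J/K and ΔS_cold = +Q/T_C = 26800/453 = 59.16 J/K.
ΔS_total = -40.3 + 59.16 = 18.9 J/K, positive as the second law requires.

ΔS_total = 18.9 J/K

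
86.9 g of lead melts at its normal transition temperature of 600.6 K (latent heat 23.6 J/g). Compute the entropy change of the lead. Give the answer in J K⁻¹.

Heat absorbed by the substance: Q = mL = 86.9 × 23.6 = 2050.84 J.
At constant T, ΔS = Q_rev/T = 2050.84 / 600.6 = 3.41 J/K.

ΔS = 3.41 J/K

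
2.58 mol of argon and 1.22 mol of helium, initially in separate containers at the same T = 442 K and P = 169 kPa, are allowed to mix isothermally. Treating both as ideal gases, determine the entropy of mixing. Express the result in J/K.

Mole fractions: x_A = 2.58/3.8 = 0.679, x_B = 0.321.
ΔS_mix = −R(n_A ln x_A + n_B ln x_B) = −8.314 × (2.58 ln 0.679 + 1.22 ln 0.321) = 19.8 J/K.

ΔS_mix = 19.8 J/K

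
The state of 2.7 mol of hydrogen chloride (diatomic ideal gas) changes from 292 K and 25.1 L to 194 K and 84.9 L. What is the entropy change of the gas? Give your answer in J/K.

ΔS = 4.41 J/K

Entropy is a state function: ΔS = nC_V ln(T₂/T₁) + nR ln(V₂/V₁), with C_V = 5R/2 = 20.79 J mol⁻¹ K⁻¹ for a diatomic ideal gas.
ΔS = 2.7 × [20.79 × ln(194/292) + 8.314 × ln(84.9/25.1)] = 4.41 J/K.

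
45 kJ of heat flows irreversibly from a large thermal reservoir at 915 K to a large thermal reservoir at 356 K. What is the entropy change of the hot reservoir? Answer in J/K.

ΔS_hot = -49.2 J/K

The hot reservoir loses heat Q, so ΔS_hot = −Q/T_H = −45000/915 = -49.2 J/K.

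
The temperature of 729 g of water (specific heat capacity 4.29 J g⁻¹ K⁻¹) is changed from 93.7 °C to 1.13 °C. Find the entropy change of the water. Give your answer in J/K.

ΔS = -909 J/K

In kelvin: T₁ = 366.85 K, T₂ = 274.28 K. ΔS = ∫dQ_rev/T = m c ln(T₂/T₁) = 729 × 4.29 × ln(274.28/366.85) = -909 J/K.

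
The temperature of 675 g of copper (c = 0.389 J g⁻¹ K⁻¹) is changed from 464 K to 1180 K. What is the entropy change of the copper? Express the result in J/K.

ΔS = 245 J/K

ΔS = ∫dQ_rev/T = m c ln(T₂/T₁) = 675 × 0.389 × ln(1180/464) = 245 J/K.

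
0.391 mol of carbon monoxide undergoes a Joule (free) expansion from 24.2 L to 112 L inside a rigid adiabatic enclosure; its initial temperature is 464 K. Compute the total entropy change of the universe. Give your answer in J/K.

ΔS_universe = 4.98 J/K

For an ideal gas in free expansion Q = 0 and W = 0, so T is unchanged.
Entropy is a state function; using a reversible isothermal path, ΔS_gas = nR ln(V₂/V₁) = 0.391 × 8.314 × ln(112/24.2) = 4.98 J/K.
The insulated surroundings exchange no heat, so ΔS_surr = 0 and ΔS_universe = ΔS_gas.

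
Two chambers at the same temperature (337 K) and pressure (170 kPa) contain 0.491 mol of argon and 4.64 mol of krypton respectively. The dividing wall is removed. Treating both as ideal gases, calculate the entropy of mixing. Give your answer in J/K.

ΔS_mix = 13.5 J/K

Mole fractions: x_A = 0.491/5.13 = 0.0957, x_B = 0.904.
ΔS_mix = −R(n_A ln x_A + n_B ln x_B) = −8.314 × (0.491 ln 0.0957 + 4.64 ln 0.904) = 13.5 J/K.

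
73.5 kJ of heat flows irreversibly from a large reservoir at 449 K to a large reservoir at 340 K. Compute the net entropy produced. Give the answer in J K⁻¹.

ΔS_hot = −Q/T_H = −73500/449 = -163.7 J/K and ΔS_cold = +Q/T_C = 73500/340 = 216.2 J/K.
ΔS_total = -163.7 + 216.2 = 52.5 J/K, positive as the second law requires.

ΔS_total = 52.5 J/K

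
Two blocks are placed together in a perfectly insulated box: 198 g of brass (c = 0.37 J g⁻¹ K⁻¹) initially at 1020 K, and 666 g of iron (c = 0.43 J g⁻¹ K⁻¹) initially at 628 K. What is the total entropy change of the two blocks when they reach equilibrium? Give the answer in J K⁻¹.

ΔS_total = 7.51 J/K

Energy balance: T_f = (m₁c₁T₁ + m₂c₂T₂)/(m₁c₁ + m₂c₂) = 707.85 K.
ΔS₁ = m₁c₁ ln(T_f/T₁) = 73.26 × ln(707.85/1020) = -26.764 J/K.
ΔS₂ = m₂c₂ ln(T_f/T₂) = 286.38 × ln(707.85/628) = 34.278 J/K.
ΔS_total = -26.764 + 34.278 = 7.51 J/K.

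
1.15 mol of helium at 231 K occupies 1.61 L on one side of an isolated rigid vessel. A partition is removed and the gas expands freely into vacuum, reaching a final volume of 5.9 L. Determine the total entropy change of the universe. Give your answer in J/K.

ΔS_universe = 12.4 J/K

No heat is exchanged and no work is done, so the ideal-gas temperature stays constant.
Entropy is a state function; using a reversible isothermal path, ΔS_gas = nR ln(V₂/V₁) = 1.15 × 8.314 × ln(5.9/1.61) = 12.4 J/K.
The insulated surroundings exchange no heat, so ΔS_surr = 0 and ΔS_universe = ΔS_gas.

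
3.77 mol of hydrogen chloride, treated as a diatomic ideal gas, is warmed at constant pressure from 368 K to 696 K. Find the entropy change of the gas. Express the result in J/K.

ΔS = 69.9 J/K

At constant pressure, ΔS = nC_p ln(T₂/T₁) with C_p = 7R/2 = 29.1 J mol⁻¹ K⁻¹.
ΔS = 3.77 × 29.1 × ln(696/368) = 69.9 J/K.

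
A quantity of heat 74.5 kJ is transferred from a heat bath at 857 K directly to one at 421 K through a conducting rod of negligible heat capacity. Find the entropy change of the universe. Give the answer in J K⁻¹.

ΔS_hot = −Q/T_H = −74500/857 = -86.931 J/K and ΔS_cold = +Q/T_C = 74500/421 = 176.96 J/K.
ΔS_total = -86.931 + 176.96 = 90 J/K, positive as the second law requires.

ΔS_total = 90 J/K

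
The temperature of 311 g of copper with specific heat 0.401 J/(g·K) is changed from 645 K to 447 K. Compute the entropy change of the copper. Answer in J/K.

ΔS = ∫dQ_rev/T = m c ln(T₂/T₁) = 311 × 0.401 × ln(447/645) = -45.7 J/K.

ΔS = -45.7 J/K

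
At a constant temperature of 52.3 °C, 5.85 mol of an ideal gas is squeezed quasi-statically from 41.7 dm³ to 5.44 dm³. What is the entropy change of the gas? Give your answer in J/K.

For an isothermal ideal gas ΔS_gas = nR ln(V₂/V₁) = 5.85 × 8.314 × ln(5.44/41.7) = -99.1 J/K.

ΔS_gas = -99.1 J/K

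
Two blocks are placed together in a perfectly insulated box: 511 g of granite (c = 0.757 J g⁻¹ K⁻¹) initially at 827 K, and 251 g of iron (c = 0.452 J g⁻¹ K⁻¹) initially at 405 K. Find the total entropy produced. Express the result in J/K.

ΔS_total = 19.5 J/K

Energy balance: T_f = (m₁c₁T₁ + m₂c₂T₂)/(m₁c₁ + m₂c₂) = 731.3 K.
ΔS₁ = m₁c₁ ln(T_f/T₁) = 386.827 × ln(731.3/827) = -47.57 J/K.
ΔS₂ = m₂c₂ ln(T_f/T₂) = 113.452 × ln(731.3/405) = 67.04 J/K.
ΔS_total = -47.57 + 67.04 = 19.5 J/K.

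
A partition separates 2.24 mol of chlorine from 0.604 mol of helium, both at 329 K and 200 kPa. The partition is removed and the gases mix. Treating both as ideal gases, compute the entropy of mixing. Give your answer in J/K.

ΔS_mix = 12.2 J/K

Mole fractions: x_A = 2.24/2.84 = 0.788, x_B = 0.212.
ΔS_mix = −R(n_A ln x_A + n_B ln x_B) = −8.314 × (2.24 ln 0.788 + 0.604 ln 0.212) = 12.2 J/K.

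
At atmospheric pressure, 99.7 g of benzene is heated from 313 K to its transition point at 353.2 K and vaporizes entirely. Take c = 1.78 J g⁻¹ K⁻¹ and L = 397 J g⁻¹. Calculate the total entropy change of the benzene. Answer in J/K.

Warming step: ΔS₁ = m c ln(T_tr/T_i) = 99.7 × 1.78 × ln(353.2/313) = 21.44 J/K.
Phase change: ΔS₂ = +mL/T_tr = 99.7 × 397 / 353.2 = 112.1 J/K.
ΔS_total = (21.44) + (112.1) = 134 J/K.

ΔS = 134 J/K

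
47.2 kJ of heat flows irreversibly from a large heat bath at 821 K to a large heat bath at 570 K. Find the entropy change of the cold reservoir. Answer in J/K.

The cold reservoir gains heat Q, so ΔS_cold = +Q/T_C = 47200/570 = 82.8 J/K.

ΔS_cold = 82.8 J/K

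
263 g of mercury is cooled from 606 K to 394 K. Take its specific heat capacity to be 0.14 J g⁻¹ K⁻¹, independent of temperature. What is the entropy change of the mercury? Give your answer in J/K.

ΔS = ∫dQ_rev/T = m c ln(T₂/T₁) = 263 × 0.14 × ln(394/606) = -15.9 J/K.

ΔS = -15.9 J/K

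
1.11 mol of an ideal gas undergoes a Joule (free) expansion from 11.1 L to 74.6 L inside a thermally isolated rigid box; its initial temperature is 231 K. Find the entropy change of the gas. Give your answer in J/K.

For an ideal gas in free expansion Q = 0 and W = 0, so T is unchanged.
Entropy is a state function; using a reversible isothermal path, ΔS_gas = nR ln(V₂/V₁) = 1.11 × 8.314 × ln(74.6/11.1) = 17.6 J/K.

ΔS_gas = 17.6 J/K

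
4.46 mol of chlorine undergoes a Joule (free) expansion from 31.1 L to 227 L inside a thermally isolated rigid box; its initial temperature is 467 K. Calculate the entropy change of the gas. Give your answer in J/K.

For an ideal gas in free expansion Q = 0 and W = 0, so T is unchanged.
Entropy is a state function; using a reversible isothermal path, ΔS_gas = nR ln(V₂/V₁) = 4.46 × 8.314 × ln(227/31.1) = 73.7 J/K.

ΔS_gas = 73.7 J/K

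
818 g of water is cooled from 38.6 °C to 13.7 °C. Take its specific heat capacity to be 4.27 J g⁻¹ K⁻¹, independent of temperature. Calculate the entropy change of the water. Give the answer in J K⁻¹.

In kelvin: T₁ = 311.75 K, T₂ = 286.85 K. ΔS = ∫dQ_rev/T = m c ln(T₂/T₁) = 818 × 4.27 × ln(286.85/311.75) = -291 J/K.

ΔS = -291 J/K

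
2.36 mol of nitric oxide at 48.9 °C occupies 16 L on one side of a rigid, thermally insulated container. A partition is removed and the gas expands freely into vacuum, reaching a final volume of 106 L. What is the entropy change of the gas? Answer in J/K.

ΔS_gas = 37.1 J/K

For an ideal gas in free expansion Q = 0 and W = 0, so T is unchanged.
Entropy is a state function; using a reversible isothermal path, ΔS_gas = nR ln(V₂/V₁) = 2.36 × 8.314 × ln(106/16) = 37.1 J/K.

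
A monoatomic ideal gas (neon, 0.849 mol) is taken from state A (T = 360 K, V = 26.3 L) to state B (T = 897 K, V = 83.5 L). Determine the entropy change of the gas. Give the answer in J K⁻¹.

Entropy is a state function: ΔS = nC_V ln(T₂/T₁) + nR ln(V₂/V₁), with C_V = 3R/2 = 12.47 J mol⁻¹ K⁻¹ for a monoatomic ideal gas.
ΔS = 0.849 × [12.47 × ln(897/360) + 8.314 × ln(83.5/26.3)] = 17.8 J/K.

ΔS = 17.8 J/K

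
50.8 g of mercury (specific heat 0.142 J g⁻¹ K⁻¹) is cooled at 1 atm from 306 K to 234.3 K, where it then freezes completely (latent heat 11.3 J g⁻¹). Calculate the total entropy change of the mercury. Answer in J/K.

Cooling step: ΔS₁ = m c ln(T_tr/T_i) = 50.8 × 0.142 × ln(234.3/306) = -1.926 J/K.
Phase change: ΔS₂ = −mL/T_tr = −50.8 × 11.3 / 234.3 = -2.45 J/K.
ΔS_total = (-1.926) + (-2.45) = -4.38 J/K.

ΔS = -4.38 J/K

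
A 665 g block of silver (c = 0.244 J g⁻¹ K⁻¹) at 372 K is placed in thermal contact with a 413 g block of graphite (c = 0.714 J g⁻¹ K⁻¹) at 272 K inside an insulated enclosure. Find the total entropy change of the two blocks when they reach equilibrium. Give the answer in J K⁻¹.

Energy balance: T_f = (m₁c₁T₁ + m₂c₂T₂)/(m₁c₁ + m₂c₂) = 307.49 K.
ΔS₁ = m₁c₁ ln(T_f/T₁) = 162.26 × ln(307.49/372) = -30.9 J/K.
ΔS₂ = m₂c₂ ln(T_f/T₂) = 294.882 × ln(307.49/272) = 36.17 J/K.
ΔS_total = -30.9 + 36.17 = 5.27 J/K.

ΔS_total = 5.27 J/K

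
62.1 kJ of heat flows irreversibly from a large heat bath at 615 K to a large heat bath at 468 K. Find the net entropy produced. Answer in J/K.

ΔS_total = 31.7 J/K

ΔS_hot = −Q/T_H = −62100/615 = -101 J/K and ΔS_cold = +Q/T_C = 62100/468 = 132.7 J/K.
ΔS_total = -101 + 132.7 = 31.7 J/K, positive as the second law requires.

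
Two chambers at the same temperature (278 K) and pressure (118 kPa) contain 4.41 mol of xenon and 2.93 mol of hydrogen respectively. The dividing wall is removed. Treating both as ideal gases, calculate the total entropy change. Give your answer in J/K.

Mole fractions: x_A = 4.41/7.34 = 0.601, x_B = 0.399.
ΔS_mix = −R(n_A ln x_A + n_B ln x_B) = −8.314 × (4.41 ln 0.601 + 2.93 ln 0.399) = 41.1 J/K.

ΔS_mix = 41.1 J/K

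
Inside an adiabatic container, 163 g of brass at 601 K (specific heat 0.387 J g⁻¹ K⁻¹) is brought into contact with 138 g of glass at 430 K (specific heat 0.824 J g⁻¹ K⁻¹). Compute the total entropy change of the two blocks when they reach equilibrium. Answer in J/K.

ΔS_total = 2.34 J/K

Energy balance: T_f = (m₁c₁T₁ + m₂c₂T₂)/(m₁c₁ + m₂c₂) = 491.01 K.
ΔS₁ = m₁c₁ ln(T_f/T₁) = 63.081 × ln(491.01/601) = -12.75 J/K.
ΔS₂ = m₂c₂ ln(T_f/T₂) = 113.712 × ln(491.01/430) = 15.09 J/K.
ΔS_total = -12.75 + 15.09 = 2.34 J/K.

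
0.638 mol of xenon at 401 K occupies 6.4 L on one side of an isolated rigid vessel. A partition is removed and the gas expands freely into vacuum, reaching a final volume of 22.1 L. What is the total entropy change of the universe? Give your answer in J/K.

ΔS_universe = 6.57 J/K

No heat is exchanged and no work is done, so the ideal-gas temperature stays constant.
Entropy is a state function; using a reversible isothermal path, ΔS_gas = nR ln(V₂/V₁) = 0.638 × 8.314 × ln(22.1/6.4) = 6.57 J/K.
The insulated surroundings exchange no heat, so ΔS_surr = 0 and ΔS_universe = ΔS_gas.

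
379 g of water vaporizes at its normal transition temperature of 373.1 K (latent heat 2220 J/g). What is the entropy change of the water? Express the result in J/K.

ΔS = 2260 J/K

Heat absorbed by the substance: Q = mL = 379 × 2220 = 841380 J.
At constant T, ΔS = Q_rev/T = 841380 / 373.1 = 2260 J/K.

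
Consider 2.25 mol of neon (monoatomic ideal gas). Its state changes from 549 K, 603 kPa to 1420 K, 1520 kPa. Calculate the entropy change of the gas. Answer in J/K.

ΔS = 27.1 J/K

ΔS = nC_p ln(T₂/T₁) − nR ln(P₂/P₁), with C_p = 5R/2 = 20.79 J mol⁻¹ K⁻¹ for a monoatomic ideal gas.
ΔS = 2.25 × [20.79 × ln(1420/549) − 8.314 × ln(1520/603)] = 27.1 J/K.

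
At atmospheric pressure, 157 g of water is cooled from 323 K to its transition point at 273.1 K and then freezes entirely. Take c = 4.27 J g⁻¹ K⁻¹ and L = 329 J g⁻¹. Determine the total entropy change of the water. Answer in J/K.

ΔS = -302 J/K

Cooling step: ΔS₁ = m c ln(T_tr/T_i) = 157 × 4.27 × ln(273.1/323) = -112.5 J/K.
Phase change: ΔS₂ = −mL/T_tr = −157 × 329 / 273.1 = -189.1 J/K.
ΔS_total = (-112.5) + (-189.1) = -302 J/K.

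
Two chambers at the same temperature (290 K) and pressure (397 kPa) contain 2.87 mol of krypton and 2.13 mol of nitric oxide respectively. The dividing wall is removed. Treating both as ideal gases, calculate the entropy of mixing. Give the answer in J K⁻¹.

ΔS_mix = 28.4 J/K

Mole fractions: x_A = 2.87/5 = 0.574, x_B = 0.426.
ΔS_mix = −R(n_A ln x_A + n_B ln x_B) = −8.314 × (2.87 ln 0.574 + 2.13 ln 0.426) = 28.4 J/K.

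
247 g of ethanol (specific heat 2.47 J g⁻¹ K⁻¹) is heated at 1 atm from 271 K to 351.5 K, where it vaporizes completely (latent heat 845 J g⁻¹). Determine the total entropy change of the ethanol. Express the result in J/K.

Warming step: ΔS₁ = m c ln(T_tr/T_i) = 247 × 2.47 × ln(351.5/271) = 158.7 J/K.
Phase change: ΔS₂ = +mL/T_tr = 247 × 845 / 351.5 = 593.8 J/K.
ΔS_total = (158.7) + (593.8) = 752 J/K.

ΔS = 752 J/K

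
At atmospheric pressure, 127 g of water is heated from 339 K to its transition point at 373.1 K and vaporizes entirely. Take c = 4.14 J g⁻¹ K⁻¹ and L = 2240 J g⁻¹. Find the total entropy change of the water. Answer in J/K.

Warming step: ΔS₁ = m c ln(T_tr/T_i) = 127 × 4.14 × ln(373.1/339) = 50.39 J/K.
Phase change: ΔS₂ = +mL/T_tr = 127 × 2240 / 373.1 = 762.5 J/K.
ΔS_total = (50.39) + (762.5) = 813 J/K.

ΔS = 813 J/K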